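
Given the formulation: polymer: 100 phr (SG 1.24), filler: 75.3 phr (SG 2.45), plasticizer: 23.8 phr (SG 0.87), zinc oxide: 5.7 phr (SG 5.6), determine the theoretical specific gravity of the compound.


Sum of weights = 204.8
Volume contributions:
  polymer: 100/1.24 = 80.6452
  filler: 75.3/2.45 = 30.7347
  plasticizer: 23.8/0.87 = 27.3563
  zinc oxide: 5.7/5.6 = 1.0179
Sum of volumes = 139.7540
SG = 204.8 / 139.7540 = 1.465

SG = 1.465


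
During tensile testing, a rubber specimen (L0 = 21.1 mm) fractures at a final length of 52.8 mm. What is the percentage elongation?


Elongation = (Lf - L0) / L0 * 100
= (52.8 - 21.1) / 21.1 * 100
= 31.7 / 21.1 * 100
= 150.2%

150.2%


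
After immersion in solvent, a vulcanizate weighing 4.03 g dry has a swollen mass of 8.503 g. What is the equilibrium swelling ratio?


Q = W_swollen / W_dry
Q = 8.503 / 4.03
Q = 2.11

Q = 2.11


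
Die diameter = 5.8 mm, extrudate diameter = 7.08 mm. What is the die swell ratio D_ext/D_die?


Die swell ratio = D_extrudate / D_die
= 7.08 / 5.8
= 1.221

Die swell = 1.221


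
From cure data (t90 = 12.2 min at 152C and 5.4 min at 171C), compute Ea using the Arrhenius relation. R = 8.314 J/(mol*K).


T1 = 425.15 K, T2 = 444.15 K
1/T1 - 1/T2 = 1.0062e-04
ln(t1/t2) = ln(12.2/5.4) = 0.8150
Ea = 8.314 * 0.8150 / 1.0062e-04 = 67345.0365 J/mol
Ea = 67.35 kJ/mol

67.35 kJ/mol


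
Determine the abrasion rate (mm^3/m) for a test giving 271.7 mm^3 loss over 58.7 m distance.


Rate = volume_loss / distance
= 271.7 / 58.7
= 4.629 mm^3/m

4.629 mm^3/m


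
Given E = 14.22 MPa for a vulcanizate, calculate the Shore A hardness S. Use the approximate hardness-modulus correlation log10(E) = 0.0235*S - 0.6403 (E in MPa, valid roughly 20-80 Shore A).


log10(E) = 0.0235*S - 0.6403  =>  S = (log10(E) + 0.6403) / 0.0235
log10(14.22) = 1.152900
S = (1.152900 + 0.6403) / 0.0235 = 1.793200 / 0.0235
S = 76.3

Shore A = 76.3


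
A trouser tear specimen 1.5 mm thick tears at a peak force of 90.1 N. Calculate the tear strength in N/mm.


Tear strength = force / thickness
= 90.1 / 1.5
= 60.07 N/mm

60.07 N/mm


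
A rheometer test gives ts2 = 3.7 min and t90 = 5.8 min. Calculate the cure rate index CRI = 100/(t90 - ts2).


CRI = 100 / (t90 - ts2)
= 100 / (5.8 - 3.7)
= 100 / 2.1
= 47.62 min^-1

47.62 min^-1


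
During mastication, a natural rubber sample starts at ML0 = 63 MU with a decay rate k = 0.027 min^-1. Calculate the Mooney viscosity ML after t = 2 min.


ML = ML0 * exp(-k * t)
ML = 63 * exp(-0.027 * 2)
ML = 63 * 0.9474
ML = 59.69 MU

59.69 MU


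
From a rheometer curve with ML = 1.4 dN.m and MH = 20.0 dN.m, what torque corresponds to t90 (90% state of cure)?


M90 = ML + 0.9 * (MH - ML)
M90 = 1.4 + 0.9 * (20.0 - 1.4)
M90 = 1.4 + 0.9 * 18.6
M90 = 18.14 dN.m

18.14 dN.m


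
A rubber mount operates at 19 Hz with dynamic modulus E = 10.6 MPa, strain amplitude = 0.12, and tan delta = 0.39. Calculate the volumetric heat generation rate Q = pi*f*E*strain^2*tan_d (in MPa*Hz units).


Q = pi * f * E * strain^2 * tan_d
= pi * 19 * 10.6 * 0.12^2 * 0.39
= pi * 19 * 10.6 * 0.0144 * 0.39
= 3.5533

Q = 3.5533


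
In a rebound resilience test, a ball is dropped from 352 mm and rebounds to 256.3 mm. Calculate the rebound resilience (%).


Resilience = h_rebound / h_drop * 100
= 256.3 / 352 * 100
= 72.8%

72.8%


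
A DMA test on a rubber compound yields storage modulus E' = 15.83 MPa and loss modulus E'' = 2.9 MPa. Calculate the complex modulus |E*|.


|E*| = sqrt(E'^2 + E''^2)
= sqrt(15.83^2 + 2.9^2)
= sqrt(250.5889 + 8.4100)
= 16.093 MPa

16.093 MPa


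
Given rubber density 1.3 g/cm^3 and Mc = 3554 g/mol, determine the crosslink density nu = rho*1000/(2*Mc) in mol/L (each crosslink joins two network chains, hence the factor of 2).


nu = rho * 1000 / (2 * Mc)
nu = 1.3 * 1000 / (2 * 3554)
nu = 1300.0 / 7108
nu = 0.1829 mol/L

0.1829 mol/L


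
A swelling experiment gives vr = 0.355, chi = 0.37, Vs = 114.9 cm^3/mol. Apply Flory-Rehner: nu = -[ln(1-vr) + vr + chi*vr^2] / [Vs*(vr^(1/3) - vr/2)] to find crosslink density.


ln(1 - vr) = ln(1 - 0.355) = -0.4385
Numerator = -((-0.4385) + 0.355 + 0.37 * 0.355^2) = 0.0369
Denominator = 114.9 * (0.355^(1/3) - 0.355/2) = 60.9625
nu = 0.0369 / 60.9625 = 6.0489e-04 mol/cm^3

6.0489e-04 mol/cm^3


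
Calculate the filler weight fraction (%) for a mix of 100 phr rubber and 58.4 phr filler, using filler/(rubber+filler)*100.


Filler % = filler / (rubber + filler) * 100
= 58.4 / (100 + 58.4) * 100
= 58.4 / 158.4 * 100
= 36.87%

36.87%


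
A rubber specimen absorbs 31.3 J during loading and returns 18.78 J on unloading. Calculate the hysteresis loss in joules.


Hysteresis loss = loading - unloading
= 31.3 - 18.78
= 12.52 J

12.52 J


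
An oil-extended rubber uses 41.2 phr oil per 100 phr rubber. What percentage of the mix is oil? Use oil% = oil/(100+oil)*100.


Oil % = oil / (100 + oil) * 100
= 41.2 / (100 + 41.2) * 100
= 41.2 / 141.2 * 100
= 29.18%

29.18%


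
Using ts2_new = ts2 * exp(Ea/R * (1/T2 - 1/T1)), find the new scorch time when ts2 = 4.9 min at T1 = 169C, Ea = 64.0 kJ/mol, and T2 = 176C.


Convert temperatures: T1 = 169 + 273.15 = 442.15 K, T2 = 176 + 273.15 = 449.15 K
ts2_new = 4.9 * exp(64000 / 8.314 * (1/449.15 - 1/442.15))
1/T2 - 1/T1 = -3.5248e-05
ts2_new = 3.74 min

3.74 min


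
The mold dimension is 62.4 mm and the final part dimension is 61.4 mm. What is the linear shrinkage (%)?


Shrinkage = (mold - part) / mold * 100
= (62.4 - 61.4) / 62.4 * 100
= 1.0 / 62.4 * 100
= 1.6%

1.6%


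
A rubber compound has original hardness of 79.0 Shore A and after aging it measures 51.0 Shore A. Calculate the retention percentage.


Retention = aged / original * 100
= 51.0 / 79.0 * 100
= 64.6%

64.6%


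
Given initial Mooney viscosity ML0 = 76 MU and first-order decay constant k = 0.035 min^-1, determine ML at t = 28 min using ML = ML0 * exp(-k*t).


ML = ML0 * exp(-k * t)
ML = 76 * exp(-0.035 * 28)
ML = 76 * 0.3753
ML = 28.52 MU

28.52 MU


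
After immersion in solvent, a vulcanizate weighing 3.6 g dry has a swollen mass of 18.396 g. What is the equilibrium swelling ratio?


Q = W_swollen / W_dry
Q = 18.396 / 3.6
Q = 5.11

Q = 5.11


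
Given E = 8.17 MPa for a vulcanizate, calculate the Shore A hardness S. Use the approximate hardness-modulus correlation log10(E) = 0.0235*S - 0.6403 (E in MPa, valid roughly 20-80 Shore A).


log10(E) = 0.0235*S - 0.6403  =>  S = (log10(E) + 0.6403) / 0.0235
log10(8.17) = 0.912222
S = (0.912222 + 0.6403) / 0.0235 = 1.552522 / 0.0235
S = 66.1

Shore A = 66.1


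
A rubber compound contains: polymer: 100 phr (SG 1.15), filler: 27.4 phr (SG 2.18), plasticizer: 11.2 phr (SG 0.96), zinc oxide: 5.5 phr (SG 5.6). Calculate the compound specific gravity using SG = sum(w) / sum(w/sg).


Sum of weights = 144.1
Volume contributions:
  polymer: 100/1.15 = 86.9565
  filler: 27.4/2.18 = 12.5688
  plasticizer: 11.2/0.96 = 11.6667
  zinc oxide: 5.5/5.6 = 0.9821
Sum of volumes = 112.1741
SG = 144.1 / 112.1741 = 1.285

SG = 1.285


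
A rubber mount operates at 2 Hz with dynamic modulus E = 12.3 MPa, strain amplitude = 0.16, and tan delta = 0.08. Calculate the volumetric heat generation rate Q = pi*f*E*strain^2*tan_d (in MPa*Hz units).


Q = pi * f * E * strain^2 * tan_d
= pi * 2 * 12.3 * 0.16^2 * 0.08
= pi * 2 * 12.3 * 0.0256 * 0.08
= 0.1583

Q = 0.1583


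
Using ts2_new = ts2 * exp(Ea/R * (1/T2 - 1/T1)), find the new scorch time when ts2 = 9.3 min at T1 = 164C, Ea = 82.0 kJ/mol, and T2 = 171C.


Convert temperatures: T1 = 164 + 273.15 = 437.15 K, T2 = 171 + 273.15 = 444.15 K
ts2_new = 9.3 * exp(82000 / 8.314 * (1/444.15 - 1/437.15))
1/T2 - 1/T1 = -3.6053e-05
ts2_new = 6.52 min

6.52 min


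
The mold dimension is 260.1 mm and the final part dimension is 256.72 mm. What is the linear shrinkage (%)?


Shrinkage = (mold - part) / mold * 100
= (260.1 - 256.72) / 260.1 * 100
= 3.38 / 260.1 * 100
= 1.3%

1.3%


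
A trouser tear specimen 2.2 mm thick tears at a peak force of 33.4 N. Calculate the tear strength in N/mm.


Tear strength = force / thickness
= 33.4 / 2.2
= 15.18 N/mm

15.18 N/mm


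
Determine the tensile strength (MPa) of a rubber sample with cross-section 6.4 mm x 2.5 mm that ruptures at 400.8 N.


Area = width * thickness = 6.4 * 2.5 = 16.0 mm^2
TS = force / area = 400.8 / 16.0 = 25.05 MPa

25.05 MPa


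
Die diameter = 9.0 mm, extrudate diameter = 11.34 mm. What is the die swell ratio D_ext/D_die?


Die swell ratio = D_extrudate / D_die
= 11.34 / 9.0
= 1.26

Die swell = 1.26


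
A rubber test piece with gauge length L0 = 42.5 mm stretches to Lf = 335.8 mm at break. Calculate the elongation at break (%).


Elongation = (Lf - L0) / L0 * 100
= (335.8 - 42.5) / 42.5 * 100
= 293.3 / 42.5 * 100
= 690.1%

690.1%


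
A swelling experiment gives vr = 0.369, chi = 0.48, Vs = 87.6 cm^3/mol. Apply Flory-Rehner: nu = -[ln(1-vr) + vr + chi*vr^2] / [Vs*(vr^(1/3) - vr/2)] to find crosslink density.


ln(1 - vr) = ln(1 - 0.369) = -0.4604
Numerator = -((-0.4604) + 0.369 + 0.48 * 0.369^2) = 0.0261
Denominator = 87.6 * (0.369^(1/3) - 0.369/2) = 46.6696
nu = 0.0261 / 46.6696 = 5.5908e-04 mol/cm^3

5.5908e-04 mol/cm^3


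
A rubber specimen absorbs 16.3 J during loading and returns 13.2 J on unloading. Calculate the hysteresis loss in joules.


Hysteresis loss = loading - unloading
= 16.3 - 13.2
= 3.1 J

3.1 J


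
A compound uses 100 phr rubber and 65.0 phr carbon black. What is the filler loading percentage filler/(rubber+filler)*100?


Filler % = filler / (rubber + filler) * 100
= 65.0 / (100 + 65.0) * 100
= 65.0 / 165.0 * 100
= 39.39%

39.39%


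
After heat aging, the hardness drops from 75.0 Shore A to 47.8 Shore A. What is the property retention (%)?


Retention = aged / original * 100
= 47.8 / 75.0 * 100
= 63.7%

63.7%


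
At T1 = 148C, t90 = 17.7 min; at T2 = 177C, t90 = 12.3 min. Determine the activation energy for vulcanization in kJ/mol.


T1 = 421.15 K, T2 = 450.15 K
1/T1 - 1/T2 = 1.5297e-04
ln(t1/t2) = ln(17.7/12.3) = 0.3640
Ea = 8.314 * 0.3640 / 1.5297e-04 = 19781.8158 J/mol
Ea = 19.78 kJ/mol

19.78 kJ/mol


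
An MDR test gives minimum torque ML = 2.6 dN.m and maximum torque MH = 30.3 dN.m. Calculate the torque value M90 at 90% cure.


M90 = ML + 0.9 * (MH - ML)
M90 = 2.6 + 0.9 * (30.3 - 2.6)
M90 = 2.6 + 0.9 * 27.7
M90 = 27.53 dN.m

27.53 dN.m


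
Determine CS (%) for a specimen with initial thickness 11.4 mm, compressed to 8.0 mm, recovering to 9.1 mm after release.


CS = (t0 - recovered) / (t0 - ts) * 100
= (11.4 - 9.1) / (11.4 - 8.0) * 100
= 2.3 / 3.4 * 100
= 67.6%

67.6%


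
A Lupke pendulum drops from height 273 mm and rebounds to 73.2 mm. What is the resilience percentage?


Resilience = h_rebound / h_drop * 100
= 73.2 / 273 * 100
= 26.8%

26.8%


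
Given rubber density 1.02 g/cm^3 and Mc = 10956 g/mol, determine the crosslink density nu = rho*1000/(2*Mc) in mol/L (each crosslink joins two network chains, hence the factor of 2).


nu = rho * 1000 / (2 * Mc)
nu = 1.02 * 1000 / (2 * 10956)
nu = 1020.0 / 21912
nu = 0.0465 mol/L

0.0465 mol/L


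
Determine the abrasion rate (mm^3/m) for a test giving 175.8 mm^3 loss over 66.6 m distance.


Rate = volume_loss / distance
= 175.8 / 66.6
= 2.64 mm^3/m

2.64 mm^3/m


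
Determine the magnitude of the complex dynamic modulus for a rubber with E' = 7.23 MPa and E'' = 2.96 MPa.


|E*| = sqrt(E'^2 + E''^2)
= sqrt(7.23^2 + 2.96^2)
= sqrt(52.2729 + 8.7616)
= 7.812 MPa

7.812 MPa


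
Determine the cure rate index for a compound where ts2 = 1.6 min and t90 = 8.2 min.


CRI = 100 / (t90 - ts2)
= 100 / (8.2 - 1.6)
= 100 / 6.6
= 15.15 min^-1

15.15 min^-1


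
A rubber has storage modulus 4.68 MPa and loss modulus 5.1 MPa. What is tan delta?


tan delta = E'' / E'
= 5.1 / 4.68
= 1.0897

tan delta = 1.0897


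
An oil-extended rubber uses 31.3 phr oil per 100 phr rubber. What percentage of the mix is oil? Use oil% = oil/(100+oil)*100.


Oil % = oil / (100 + oil) * 100
= 31.3 / (100 + 31.3) * 100
= 31.3 / 131.3 * 100
= 23.84%

23.84%


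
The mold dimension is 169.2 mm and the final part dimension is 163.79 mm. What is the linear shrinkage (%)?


Shrinkage = (mold - part) / mold * 100
= (169.2 - 163.79) / 169.2 * 100
= 5.41 / 169.2 * 100
= 3.2%

3.2%


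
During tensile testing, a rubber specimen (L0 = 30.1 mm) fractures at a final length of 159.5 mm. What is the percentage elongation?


Elongation = (Lf - L0) / L0 * 100
= (159.5 - 30.1) / 30.1 * 100
= 129.4 / 30.1 * 100
= 429.9%

429.9%


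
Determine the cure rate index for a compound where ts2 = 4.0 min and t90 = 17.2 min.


CRI = 100 / (t90 - ts2)
= 100 / (17.2 - 4.0)
= 100 / 13.2
= 7.58 min^-1

7.58 min^-1


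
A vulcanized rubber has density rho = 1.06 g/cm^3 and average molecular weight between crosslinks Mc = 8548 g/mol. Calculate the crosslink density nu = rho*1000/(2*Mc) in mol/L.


nu = rho * 1000 / (2 * Mc)
nu = 1.06 * 1000 / (2 * 8548)
nu = 1060.0 / 17096
nu = 0.0620 mol/L

0.0620 mol/L


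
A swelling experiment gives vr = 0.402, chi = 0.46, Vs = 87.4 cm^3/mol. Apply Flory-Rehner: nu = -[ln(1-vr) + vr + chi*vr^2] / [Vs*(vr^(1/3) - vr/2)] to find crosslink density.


ln(1 - vr) = ln(1 - 0.402) = -0.5142
Numerator = -((-0.5142) + 0.402 + 0.46 * 0.402^2) = 0.0378
Denominator = 87.4 * (0.402^(1/3) - 0.402/2) = 46.9366
nu = 0.0378 / 46.9366 = 8.0591e-04 mol/cm^3

8.0591e-04 mol/cm^3


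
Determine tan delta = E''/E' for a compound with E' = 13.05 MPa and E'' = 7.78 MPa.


tan delta = E'' / E'
= 7.78 / 13.05
= 0.5962

tan delta = 0.5962


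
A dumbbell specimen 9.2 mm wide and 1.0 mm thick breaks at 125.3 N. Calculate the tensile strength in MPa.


Area = width * thickness = 9.2 * 1.0 = 9.2 mm^2
TS = force / area = 125.3 / 9.2 = 13.62 MPa

13.62 MPa


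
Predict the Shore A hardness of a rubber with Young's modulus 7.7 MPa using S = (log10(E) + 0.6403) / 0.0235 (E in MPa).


log10(E) = 0.0235*S - 0.6403  =>  S = (log10(E) + 0.6403) / 0.0235
log10(7.7) = 0.886491
S = (0.886491 + 0.6403) / 0.0235 = 1.526791 / 0.0235
S = 65.0

Shore A = 65.0


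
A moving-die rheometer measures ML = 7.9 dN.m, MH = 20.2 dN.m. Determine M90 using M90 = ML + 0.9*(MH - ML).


M90 = ML + 0.9 * (MH - ML)
M90 = 7.9 + 0.9 * (20.2 - 7.9)
M90 = 7.9 + 0.9 * 12.3
M90 = 18.97 dN.m

18.97 dN.m


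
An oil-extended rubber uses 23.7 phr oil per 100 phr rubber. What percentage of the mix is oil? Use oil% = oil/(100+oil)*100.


Oil % = oil / (100 + oil) * 100
= 23.7 / (100 + 23.7) * 100
= 23.7 / 123.7 * 100
= 19.16%

19.16%


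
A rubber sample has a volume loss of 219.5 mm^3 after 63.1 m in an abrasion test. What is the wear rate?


Rate = volume_loss / distance
= 219.5 / 63.1
= 3.479 mm^3/m

3.479 mm^3/m


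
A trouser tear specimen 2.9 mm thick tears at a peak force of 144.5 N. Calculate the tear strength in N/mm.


Tear strength = force / thickness
= 144.5 / 2.9
= 49.83 N/mm

49.83 N/mm


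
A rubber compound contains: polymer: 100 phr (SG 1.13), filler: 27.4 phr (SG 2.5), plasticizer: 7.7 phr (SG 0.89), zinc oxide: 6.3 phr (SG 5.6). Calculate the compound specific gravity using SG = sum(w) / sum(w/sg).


Sum of weights = 141.4
Volume contributions:
  polymer: 100/1.13 = 88.4956
  filler: 27.4/2.5 = 10.9600
  plasticizer: 7.7/0.89 = 8.6517
  zinc oxide: 6.3/5.6 = 1.1250
Sum of volumes = 109.2323
SG = 141.4 / 109.2323 = 1.294

SG = 1.294


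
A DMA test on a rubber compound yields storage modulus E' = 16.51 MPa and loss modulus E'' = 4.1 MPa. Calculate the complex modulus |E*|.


|E*| = sqrt(E'^2 + E''^2)
= sqrt(16.51^2 + 4.1^2)
= sqrt(272.5801 + 16.8100)
= 17.011 MPa

17.011 MPa


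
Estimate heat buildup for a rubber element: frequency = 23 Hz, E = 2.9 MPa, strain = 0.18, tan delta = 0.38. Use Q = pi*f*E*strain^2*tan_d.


Q = pi * f * E * strain^2 * tan_d
= pi * 23 * 2.9 * 0.18^2 * 0.38
= pi * 23 * 2.9 * 0.0324 * 0.38
= 2.5799

Q = 2.5799


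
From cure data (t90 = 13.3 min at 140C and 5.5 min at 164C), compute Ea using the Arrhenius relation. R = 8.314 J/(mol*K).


T1 = 413.15 K, T2 = 437.15 K
1/T1 - 1/T2 = 1.3288e-04
ln(t1/t2) = ln(13.3/5.5) = 0.8830
Ea = 8.314 * 0.8830 / 1.3288e-04 = 55246.6009 J/mol
Ea = 55.25 kJ/mol

55.25 kJ/mol


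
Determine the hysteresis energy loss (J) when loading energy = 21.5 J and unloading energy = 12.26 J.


Hysteresis loss = loading - unloading
= 21.5 - 12.26
= 9.24 J

9.24 J


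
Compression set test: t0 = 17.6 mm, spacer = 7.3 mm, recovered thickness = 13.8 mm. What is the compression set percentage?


CS = (t0 - recovered) / (t0 - ts) * 100
= (17.6 - 13.8) / (17.6 - 7.3) * 100
= 3.8 / 10.3 * 100
= 36.9%

36.9%


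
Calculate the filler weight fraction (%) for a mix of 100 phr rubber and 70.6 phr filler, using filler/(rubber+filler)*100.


Filler % = filler / (rubber + filler) * 100
= 70.6 / (100 + 70.6) * 100
= 70.6 / 170.6 * 100
= 41.38%

41.38%


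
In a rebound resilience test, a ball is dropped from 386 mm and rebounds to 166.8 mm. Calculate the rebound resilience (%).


Resilience = h_rebound / h_drop * 100
= 166.8 / 386 * 100
= 43.2%

43.2%


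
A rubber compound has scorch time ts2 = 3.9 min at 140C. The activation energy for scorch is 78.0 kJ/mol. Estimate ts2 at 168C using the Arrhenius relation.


Convert temperatures: T1 = 140 + 273.15 = 413.15 K, T2 = 168 + 273.15 = 441.15 K
ts2_new = 3.9 * exp(78000 / 8.314 * (1/441.15 - 1/413.15))
1/T2 - 1/T1 = -1.5363e-04
ts2_new = 0.92 min

0.92 min


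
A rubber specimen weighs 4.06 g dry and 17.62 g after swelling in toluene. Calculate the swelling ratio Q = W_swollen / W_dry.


Q = W_swollen / W_dry
Q = 17.62 / 4.06
Q = 4.34

Q = 4.34


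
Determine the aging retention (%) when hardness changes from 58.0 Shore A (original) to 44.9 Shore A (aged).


Retention = aged / original * 100
= 44.9 / 58.0 * 100
= 77.4%

77.4%


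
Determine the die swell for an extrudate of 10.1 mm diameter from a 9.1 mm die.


Die swell ratio = D_extrudate / D_die
= 10.1 / 9.1
= 1.11

Die swell = 1.11


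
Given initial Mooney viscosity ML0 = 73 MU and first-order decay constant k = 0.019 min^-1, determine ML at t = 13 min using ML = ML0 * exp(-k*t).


ML = ML0 * exp(-k * t)
ML = 73 * exp(-0.019 * 13)
ML = 73 * 0.7811
ML = 57.02 MU

57.02 MU


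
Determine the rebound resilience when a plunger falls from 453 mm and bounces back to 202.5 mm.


Resilience = h_rebound / h_drop * 100
= 202.5 / 453 * 100
= 44.7%

44.7%


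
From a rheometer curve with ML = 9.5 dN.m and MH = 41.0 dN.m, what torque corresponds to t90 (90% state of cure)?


M90 = ML + 0.9 * (MH - ML)
M90 = 9.5 + 0.9 * (41.0 - 9.5)
M90 = 9.5 + 0.9 * 31.5
M90 = 37.85 dN.m

37.85 dN.m


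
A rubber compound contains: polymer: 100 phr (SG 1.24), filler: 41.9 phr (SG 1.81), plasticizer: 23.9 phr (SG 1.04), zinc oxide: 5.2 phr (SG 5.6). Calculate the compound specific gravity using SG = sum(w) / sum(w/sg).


Sum of weights = 171.0
Volume contributions:
  polymer: 100/1.24 = 80.6452
  filler: 41.9/1.81 = 23.1492
  plasticizer: 23.9/1.04 = 22.9808
  zinc oxide: 5.2/5.6 = 0.9286
Sum of volumes = 127.7037
SG = 171.0 / 127.7037 = 1.339

SG = 1.339


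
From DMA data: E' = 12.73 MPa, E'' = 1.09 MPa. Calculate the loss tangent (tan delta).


tan delta = E'' / E'
= 1.09 / 12.73
= 0.0856

tan delta = 0.0856


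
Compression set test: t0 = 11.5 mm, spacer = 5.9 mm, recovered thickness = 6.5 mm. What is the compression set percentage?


CS = (t0 - recovered) / (t0 - ts) * 100
= (11.5 - 6.5) / (11.5 - 5.9) * 100
= 5.0 / 5.6 * 100
= 89.3%

89.3%


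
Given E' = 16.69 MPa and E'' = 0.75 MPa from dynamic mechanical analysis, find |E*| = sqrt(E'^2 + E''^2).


|E*| = sqrt(E'^2 + E''^2)
= sqrt(16.69^2 + 0.75^2)
= sqrt(278.5561 + 0.5625)
= 16.707 MPa

16.707 MPa


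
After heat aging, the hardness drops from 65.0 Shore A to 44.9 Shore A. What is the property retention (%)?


Retention = aged / original * 100
= 44.9 / 65.0 * 100
= 69.1%

69.1%


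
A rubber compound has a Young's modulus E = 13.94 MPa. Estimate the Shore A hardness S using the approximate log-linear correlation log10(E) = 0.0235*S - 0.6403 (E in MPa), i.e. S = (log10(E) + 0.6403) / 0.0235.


log10(E) = 0.0235*S - 0.6403  =>  S = (log10(E) + 0.6403) / 0.0235
log10(13.94) = 1.144263
S = (1.144263 + 0.6403) / 0.0235 = 1.784563 / 0.0235
S = 75.9

Shore A = 75.9


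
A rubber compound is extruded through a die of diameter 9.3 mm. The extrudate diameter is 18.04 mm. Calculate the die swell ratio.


Die swell ratio = D_extrudate / D_die
= 18.04 / 9.3
= 1.94

Die swell = 1.94


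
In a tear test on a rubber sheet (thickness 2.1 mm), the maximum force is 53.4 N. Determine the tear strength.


Tear strength = force / thickness
= 53.4 / 2.1
= 25.43 N/mm

25.43 N/mm


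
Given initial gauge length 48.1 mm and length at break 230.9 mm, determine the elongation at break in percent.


Elongation = (Lf - L0) / L0 * 100
= (230.9 - 48.1) / 48.1 * 100
= 182.8 / 48.1 * 100
= 380.0%

380.0%


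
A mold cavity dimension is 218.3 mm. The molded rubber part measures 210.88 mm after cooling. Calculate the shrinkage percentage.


Shrinkage = (mold - part) / mold * 100
= (218.3 - 210.88) / 218.3 * 100
= 7.42 / 218.3 * 100
= 3.4%

3.4%


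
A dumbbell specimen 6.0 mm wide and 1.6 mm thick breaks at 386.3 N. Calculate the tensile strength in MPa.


Area = width * thickness = 6.0 * 1.6 = 9.6 mm^2
TS = force / area = 386.3 / 9.6 = 40.24 MPa

40.24 MPa


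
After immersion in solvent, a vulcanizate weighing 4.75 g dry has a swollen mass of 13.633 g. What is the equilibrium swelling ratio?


Q = W_swollen / W_dry
Q = 13.633 / 4.75
Q = 2.87

Q = 2.87


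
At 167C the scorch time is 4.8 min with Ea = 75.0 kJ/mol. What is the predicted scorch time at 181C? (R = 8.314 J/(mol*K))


Convert temperatures: T1 = 167 + 273.15 = 440.15 K, T2 = 181 + 273.15 = 454.15 K
ts2_new = 4.8 * exp(75000 / 8.314 * (1/454.15 - 1/440.15))
1/T2 - 1/T1 = -7.0037e-05
ts2_new = 2.55 min

2.55 min


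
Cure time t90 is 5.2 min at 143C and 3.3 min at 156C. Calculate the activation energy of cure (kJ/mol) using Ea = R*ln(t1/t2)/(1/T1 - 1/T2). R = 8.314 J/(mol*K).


T1 = 416.15 K, T2 = 429.15 K
1/T1 - 1/T2 = 7.2792e-05
ln(t1/t2) = ln(5.2/3.3) = 0.4547
Ea = 8.314 * 0.4547 / 7.2792e-05 = 51937.9939 J/mol
Ea = 51.94 kJ/mol

51.94 kJ/mol


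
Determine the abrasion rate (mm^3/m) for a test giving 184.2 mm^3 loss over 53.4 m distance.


Rate = volume_loss / distance
= 184.2 / 53.4
= 3.449 mm^3/m

3.449 mm^3/m


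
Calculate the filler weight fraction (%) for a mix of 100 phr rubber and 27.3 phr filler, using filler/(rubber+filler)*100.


Filler % = filler / (rubber + filler) * 100
= 27.3 / (100 + 27.3) * 100
= 27.3 / 127.3 * 100
= 21.45%

21.45%


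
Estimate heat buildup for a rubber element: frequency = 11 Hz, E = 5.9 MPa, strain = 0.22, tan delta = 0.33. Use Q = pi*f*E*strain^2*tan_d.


Q = pi * f * E * strain^2 * tan_d
= pi * 11 * 5.9 * 0.22^2 * 0.33
= pi * 11 * 5.9 * 0.0484 * 0.33
= 3.2565

Q = 3.2565


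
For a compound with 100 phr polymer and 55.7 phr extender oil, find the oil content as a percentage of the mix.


Oil % = oil / (100 + oil) * 100
= 55.7 / (100 + 55.7) * 100
= 55.7 / 155.7 * 100
= 35.77%

35.77%


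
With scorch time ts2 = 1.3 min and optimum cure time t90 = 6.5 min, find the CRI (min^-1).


CRI = 100 / (t90 - ts2)
= 100 / (6.5 - 1.3)
= 100 / 5.2
= 19.23 min^-1

19.23 min^-1


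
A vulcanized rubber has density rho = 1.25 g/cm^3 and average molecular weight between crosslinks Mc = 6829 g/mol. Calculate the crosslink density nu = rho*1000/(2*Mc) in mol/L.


nu = rho * 1000 / (2 * Mc)
nu = 1.25 * 1000 / (2 * 6829)
nu = 1250.0 / 13658
nu = 0.0915 mol/L

0.0915 mol/L


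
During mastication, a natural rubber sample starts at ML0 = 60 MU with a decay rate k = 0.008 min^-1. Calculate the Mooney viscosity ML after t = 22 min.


ML = ML0 * exp(-k * t)
ML = 60 * exp(-0.008 * 22)
ML = 60 * 0.8386
ML = 50.32 MU

50.32 MU


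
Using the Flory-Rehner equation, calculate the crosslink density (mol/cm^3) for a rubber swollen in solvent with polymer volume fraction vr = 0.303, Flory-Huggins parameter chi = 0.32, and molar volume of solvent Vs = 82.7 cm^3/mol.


ln(1 - vr) = ln(1 - 0.303) = -0.3610
Numerator = -((-0.3610) + 0.303 + 0.32 * 0.303^2) = 0.0286
Denominator = 82.7 * (0.303^(1/3) - 0.303/2) = 43.0170
nu = 0.0286 / 43.0170 = 6.6464e-04 mol/cm^3

6.6464e-04 mol/cm^3


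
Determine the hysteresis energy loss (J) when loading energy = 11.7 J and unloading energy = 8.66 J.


Hysteresis loss = loading - unloading
= 11.7 - 8.66
= 3.04 J

3.04 J


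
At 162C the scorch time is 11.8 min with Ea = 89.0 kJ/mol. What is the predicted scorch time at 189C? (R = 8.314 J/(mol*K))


Convert temperatures: T1 = 162 + 273.15 = 435.15 K, T2 = 189 + 273.15 = 462.15 K
ts2_new = 11.8 * exp(89000 / 8.314 * (1/462.15 - 1/435.15))
1/T2 - 1/T1 = -1.3426e-04
ts2_new = 2.8 min

2.8 min


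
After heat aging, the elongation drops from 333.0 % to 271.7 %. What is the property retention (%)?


Retention = aged / original * 100
= 271.7 / 333.0 * 100
= 81.6%

81.6%


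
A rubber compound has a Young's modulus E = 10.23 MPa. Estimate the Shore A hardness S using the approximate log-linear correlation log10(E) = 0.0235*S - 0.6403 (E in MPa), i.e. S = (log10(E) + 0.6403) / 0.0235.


log10(E) = 0.0235*S - 0.6403  =>  S = (log10(E) + 0.6403) / 0.0235
log10(10.23) = 1.009876
S = (1.009876 + 0.6403) / 0.0235 = 1.650176 / 0.0235
S = 70.2

Shore A = 70.2


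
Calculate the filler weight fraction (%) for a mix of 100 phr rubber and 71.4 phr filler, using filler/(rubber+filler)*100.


Filler % = filler / (rubber + filler) * 100
= 71.4 / (100 + 71.4) * 100
= 71.4 / 171.4 * 100
= 41.66%

41.66%


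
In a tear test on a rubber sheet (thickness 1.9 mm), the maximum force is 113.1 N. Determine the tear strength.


Tear strength = force / thickness
= 113.1 / 1.9
= 59.53 N/mm

59.53 N/mm


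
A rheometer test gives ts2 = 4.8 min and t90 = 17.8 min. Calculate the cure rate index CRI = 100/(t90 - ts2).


CRI = 100 / (t90 - ts2)
= 100 / (17.8 - 4.8)
= 100 / 13.0
= 7.69 min^-1

7.69 min^-1


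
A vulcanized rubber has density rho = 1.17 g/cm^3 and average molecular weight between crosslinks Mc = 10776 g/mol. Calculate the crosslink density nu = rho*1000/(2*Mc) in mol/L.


nu = rho * 1000 / (2 * Mc)
nu = 1.17 * 1000 / (2 * 10776)
nu = 1170.0 / 21552
nu = 0.0543 mol/L

0.0543 mol/L


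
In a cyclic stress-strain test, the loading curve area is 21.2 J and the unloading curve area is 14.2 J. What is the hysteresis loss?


Hysteresis loss = loading - unloading
= 21.2 - 14.2
= 7.0 J

7.0 J


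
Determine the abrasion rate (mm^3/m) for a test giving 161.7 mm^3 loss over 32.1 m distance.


Rate = volume_loss / distance
= 161.7 / 32.1
= 5.037 mm^3/m

5.037 mm^3/m


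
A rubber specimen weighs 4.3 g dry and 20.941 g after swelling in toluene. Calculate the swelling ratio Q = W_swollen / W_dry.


Q = W_swollen / W_dry
Q = 20.941 / 4.3
Q = 4.87

Q = 4.87


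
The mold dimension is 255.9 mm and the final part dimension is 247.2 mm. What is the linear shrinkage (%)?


Shrinkage = (mold - part) / mold * 100
= (255.9 - 247.2) / 255.9 * 100
= 8.7 / 255.9 * 100
= 3.4%

3.4%


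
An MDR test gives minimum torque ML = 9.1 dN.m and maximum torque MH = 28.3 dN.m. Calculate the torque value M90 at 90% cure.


M90 = ML + 0.9 * (MH - ML)
M90 = 9.1 + 0.9 * (28.3 - 9.1)
M90 = 9.1 + 0.9 * 19.2
M90 = 26.38 dN.m

26.38 dN.m


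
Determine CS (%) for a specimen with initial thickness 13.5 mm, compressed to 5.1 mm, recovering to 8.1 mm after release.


CS = (t0 - recovered) / (t0 - ts) * 100
= (13.5 - 8.1) / (13.5 - 5.1) * 100
= 5.4 / 8.4 * 100
= 64.3%

64.3%


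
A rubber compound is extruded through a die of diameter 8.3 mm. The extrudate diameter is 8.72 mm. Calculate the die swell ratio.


Die swell ratio = D_extrudate / D_die
= 8.72 / 8.3
= 1.051

Die swell = 1.051


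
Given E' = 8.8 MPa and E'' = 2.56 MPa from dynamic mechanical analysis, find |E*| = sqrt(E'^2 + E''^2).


|E*| = sqrt(E'^2 + E''^2)
= sqrt(8.8^2 + 2.56^2)
= sqrt(77.4400 + 6.5536)
= 9.165 MPa

9.165 MPa


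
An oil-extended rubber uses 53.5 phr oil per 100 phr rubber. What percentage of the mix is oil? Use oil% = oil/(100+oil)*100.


Oil % = oil / (100 + oil) * 100
= 53.5 / (100 + 53.5) * 100
= 53.5 / 153.5 * 100
= 34.85%

34.85%


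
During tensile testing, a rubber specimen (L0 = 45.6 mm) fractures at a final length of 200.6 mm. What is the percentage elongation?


Elongation = (Lf - L0) / L0 * 100
= (200.6 - 45.6) / 45.6 * 100
= 155.0 / 45.6 * 100
= 339.9%

339.9%


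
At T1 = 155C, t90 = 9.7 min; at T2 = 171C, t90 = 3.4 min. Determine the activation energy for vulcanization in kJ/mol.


T1 = 428.15 K, T2 = 444.15 K
1/T1 - 1/T2 = 8.4138e-05
ln(t1/t2) = ln(9.7/3.4) = 1.0484
Ea = 8.314 * 1.0484 / 8.4138e-05 = 103591.0273 J/mol
Ea = 103.59 kJ/mol

103.59 kJ/mol


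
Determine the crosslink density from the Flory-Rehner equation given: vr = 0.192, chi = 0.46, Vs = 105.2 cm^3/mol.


ln(1 - vr) = ln(1 - 0.192) = -0.2132
Numerator = -((-0.2132) + 0.192 + 0.46 * 0.192^2) = 0.0042
Denominator = 105.2 * (0.192^(1/3) - 0.192/2) = 50.5907
nu = 0.0042 / 50.5907 = 8.3727e-05 mol/cm^3

8.3727e-05 mol/cm^3


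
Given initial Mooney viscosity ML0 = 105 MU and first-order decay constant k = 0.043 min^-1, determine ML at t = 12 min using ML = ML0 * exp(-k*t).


ML = ML0 * exp(-k * t)
ML = 105 * exp(-0.043 * 12)
ML = 105 * 0.5969
ML = 62.67 MU

62.67 MU


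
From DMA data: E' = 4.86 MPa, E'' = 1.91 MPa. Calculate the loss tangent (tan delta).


tan delta = E'' / E'
= 1.91 / 4.86
= 0.393

tan delta = 0.393


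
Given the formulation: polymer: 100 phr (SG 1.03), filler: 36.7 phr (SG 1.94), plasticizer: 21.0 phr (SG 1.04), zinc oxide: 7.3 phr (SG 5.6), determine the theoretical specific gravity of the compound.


Sum of weights = 165.0
Volume contributions:
  polymer: 100/1.03 = 97.0874
  filler: 36.7/1.94 = 18.9175
  plasticizer: 21.0/1.04 = 20.1923
  zinc oxide: 7.3/5.6 = 1.3036
Sum of volumes = 137.5008
SG = 165.0 / 137.5008 = 1.2

SG = 1.2


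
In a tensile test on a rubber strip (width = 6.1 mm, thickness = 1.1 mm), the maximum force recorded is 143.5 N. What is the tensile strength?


Area = width * thickness = 6.1 * 1.1 = 6.71 mm^2
TS = force / area = 143.5 / 6.71 = 21.39 MPa

21.39 MPa


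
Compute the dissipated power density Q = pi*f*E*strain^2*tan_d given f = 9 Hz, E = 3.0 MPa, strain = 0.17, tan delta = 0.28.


Q = pi * f * E * strain^2 * tan_d
= pi * 9 * 3.0 * 0.17^2 * 0.28
= pi * 9 * 3.0 * 0.0289 * 0.28
= 0.6864

Q = 0.6864


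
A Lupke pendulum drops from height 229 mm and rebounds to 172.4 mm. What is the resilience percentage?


Resilience = h_rebound / h_drop * 100
= 172.4 / 229 * 100
= 75.3%

75.3%


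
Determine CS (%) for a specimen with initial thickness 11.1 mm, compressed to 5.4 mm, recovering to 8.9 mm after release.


CS = (t0 - recovered) / (t0 - ts) * 100
= (11.1 - 8.9) / (11.1 - 5.4) * 100
= 2.2 / 5.7 * 100
= 38.6%

38.6%


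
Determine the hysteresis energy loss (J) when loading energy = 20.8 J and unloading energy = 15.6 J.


Hysteresis loss = loading - unloading
= 20.8 - 15.6
= 5.2 J

5.2 J


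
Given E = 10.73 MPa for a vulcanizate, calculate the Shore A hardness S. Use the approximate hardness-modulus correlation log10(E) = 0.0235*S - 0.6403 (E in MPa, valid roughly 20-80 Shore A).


log10(E) = 0.0235*S - 0.6403  =>  S = (log10(E) + 0.6403) / 0.0235
log10(10.73) = 1.030600
S = (1.030600 + 0.6403) / 0.0235 = 1.670900 / 0.0235
S = 71.1

Shore A = 71.1


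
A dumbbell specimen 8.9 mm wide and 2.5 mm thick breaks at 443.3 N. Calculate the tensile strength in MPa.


Area = width * thickness = 8.9 * 2.5 = 22.25 mm^2
TS = force / area = 443.3 / 22.25 = 19.92 MPa

19.92 MPa


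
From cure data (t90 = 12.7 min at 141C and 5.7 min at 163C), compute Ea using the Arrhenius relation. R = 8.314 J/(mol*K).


T1 = 414.15 K, T2 = 436.15 K
1/T1 - 1/T2 = 1.2179e-04
ln(t1/t2) = ln(12.7/5.7) = 0.8011
Ea = 8.314 * 0.8011 / 1.2179e-04 = 54687.3692 J/mol
Ea = 54.69 kJ/mol

54.69 kJ/mol


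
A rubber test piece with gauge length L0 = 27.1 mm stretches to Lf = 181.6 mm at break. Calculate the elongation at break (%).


Elongation = (Lf - L0) / L0 * 100
= (181.6 - 27.1) / 27.1 * 100
= 154.5 / 27.1 * 100
= 570.1%

570.1%


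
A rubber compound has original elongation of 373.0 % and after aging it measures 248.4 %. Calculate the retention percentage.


Retention = aged / original * 100
= 248.4 / 373.0 * 100
= 66.6%

66.6%


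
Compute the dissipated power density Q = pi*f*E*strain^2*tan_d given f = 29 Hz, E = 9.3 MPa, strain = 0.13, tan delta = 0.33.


Q = pi * f * E * strain^2 * tan_d
= pi * 29 * 9.3 * 0.13^2 * 0.33
= pi * 29 * 9.3 * 0.0169 * 0.33
= 4.7253

Q = 4.7253


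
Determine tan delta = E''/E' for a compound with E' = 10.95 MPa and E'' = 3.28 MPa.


tan delta = E'' / E'
= 3.28 / 10.95
= 0.2995

tan delta = 0.2995


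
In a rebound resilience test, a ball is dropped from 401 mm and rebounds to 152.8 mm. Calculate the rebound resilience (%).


Resilience = h_rebound / h_drop * 100
= 152.8 / 401 * 100
= 38.1%

38.1%


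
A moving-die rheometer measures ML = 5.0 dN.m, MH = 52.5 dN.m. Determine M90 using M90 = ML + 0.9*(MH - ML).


M90 = ML + 0.9 * (MH - ML)
M90 = 5.0 + 0.9 * (52.5 - 5.0)
M90 = 5.0 + 0.9 * 47.5
M90 = 47.75 dN.m

47.75 dN.m


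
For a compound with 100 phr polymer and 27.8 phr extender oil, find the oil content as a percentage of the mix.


Oil % = oil / (100 + oil) * 100
= 27.8 / (100 + 27.8) * 100
= 27.8 / 127.8 * 100
= 21.75%

21.75%


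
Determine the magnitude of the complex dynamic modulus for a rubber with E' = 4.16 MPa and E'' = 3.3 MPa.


|E*| = sqrt(E'^2 + E''^2)
= sqrt(4.16^2 + 3.3^2)
= sqrt(17.3056 + 10.8900)
= 5.31 MPa

5.31 MPa


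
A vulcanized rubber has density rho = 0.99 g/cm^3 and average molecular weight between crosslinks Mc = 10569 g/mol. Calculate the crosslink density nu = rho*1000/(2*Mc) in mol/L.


nu = rho * 1000 / (2 * Mc)
nu = 0.99 * 1000 / (2 * 10569)
nu = 990.0 / 21138
nu = 0.0468 mol/L

0.0468 mol/L


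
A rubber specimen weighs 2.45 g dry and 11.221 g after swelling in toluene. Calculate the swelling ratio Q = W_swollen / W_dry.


Q = W_swollen / W_dry
Q = 11.221 / 2.45
Q = 4.58

Q = 4.58


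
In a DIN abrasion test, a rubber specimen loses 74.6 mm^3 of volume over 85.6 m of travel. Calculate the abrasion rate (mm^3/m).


Rate = volume_loss / distance
= 74.6 / 85.6
= 0.871 mm^3/m

0.871 mm^3/m


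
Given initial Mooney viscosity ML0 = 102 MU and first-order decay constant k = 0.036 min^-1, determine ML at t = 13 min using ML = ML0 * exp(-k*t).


ML = ML0 * exp(-k * t)
ML = 102 * exp(-0.036 * 13)
ML = 102 * 0.6263
ML = 63.88 MU

63.88 MU


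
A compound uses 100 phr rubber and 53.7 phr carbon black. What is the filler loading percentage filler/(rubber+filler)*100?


Filler % = filler / (rubber + filler) * 100
= 53.7 / (100 + 53.7) * 100
= 53.7 / 153.7 * 100
= 34.94%

34.94%


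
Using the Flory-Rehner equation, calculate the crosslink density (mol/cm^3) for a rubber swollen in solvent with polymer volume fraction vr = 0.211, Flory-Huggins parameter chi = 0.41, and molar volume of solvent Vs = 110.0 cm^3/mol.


ln(1 - vr) = ln(1 - 0.211) = -0.2370
Numerator = -((-0.2370) + 0.211 + 0.41 * 0.211^2) = 0.0077
Denominator = 110.0 * (0.211^(1/3) - 0.211/2) = 53.8818
nu = 0.0077 / 53.8818 = 1.4356e-04 mol/cm^3

1.4356e-04 mol/cm^3


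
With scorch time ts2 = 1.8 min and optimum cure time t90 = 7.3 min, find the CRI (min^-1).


CRI = 100 / (t90 - ts2)
= 100 / (7.3 - 1.8)
= 100 / 5.5
= 18.18 min^-1

18.18 min^-1


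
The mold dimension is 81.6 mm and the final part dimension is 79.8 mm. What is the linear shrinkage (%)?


Shrinkage = (mold - part) / mold * 100
= (81.6 - 79.8) / 81.6 * 100
= 1.8 / 81.6 * 100
= 2.21%

2.21%


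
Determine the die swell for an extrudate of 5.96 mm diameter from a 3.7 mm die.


Die swell ratio = D_extrudate / D_die
= 5.96 / 3.7
= 1.611

Die swell = 1.611


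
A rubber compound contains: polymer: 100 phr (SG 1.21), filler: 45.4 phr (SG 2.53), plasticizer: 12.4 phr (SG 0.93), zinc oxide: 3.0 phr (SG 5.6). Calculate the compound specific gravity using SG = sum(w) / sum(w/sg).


Sum of weights = 160.8
Volume contributions:
  polymer: 100/1.21 = 82.6446
  filler: 45.4/2.53 = 17.9447
  plasticizer: 12.4/0.93 = 13.3333
  zinc oxide: 3.0/5.6 = 0.5357
Sum of volumes = 114.4583
SG = 160.8 / 114.4583 = 1.405

SG = 1.405


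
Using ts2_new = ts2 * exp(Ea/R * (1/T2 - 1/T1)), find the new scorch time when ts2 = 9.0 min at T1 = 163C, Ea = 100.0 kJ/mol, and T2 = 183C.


Convert temperatures: T1 = 163 + 273.15 = 436.15 K, T2 = 183 + 273.15 = 456.15 K
ts2_new = 9.0 * exp(100000 / 8.314 * (1/456.15 - 1/436.15))
1/T2 - 1/T1 = -1.0053e-04
ts2_new = 2.69 min

2.69 min


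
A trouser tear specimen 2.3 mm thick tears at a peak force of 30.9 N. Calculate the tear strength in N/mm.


Tear strength = force / thickness
= 30.9 / 2.3
= 13.43 N/mm

13.43 N/mm


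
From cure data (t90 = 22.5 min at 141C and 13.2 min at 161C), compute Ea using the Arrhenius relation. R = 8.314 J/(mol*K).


T1 = 414.15 K, T2 = 434.15 K
1/T1 - 1/T2 = 1.1123e-04
ln(t1/t2) = ln(22.5/13.2) = 0.5333
Ea = 8.314 * 0.5333 / 1.1123e-04 = 39860.9680 J/mol
Ea = 39.86 kJ/mol

39.86 kJ/mol


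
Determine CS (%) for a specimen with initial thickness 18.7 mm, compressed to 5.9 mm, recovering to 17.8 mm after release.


CS = (t0 - recovered) / (t0 - ts) * 100
= (18.7 - 17.8) / (18.7 - 5.9) * 100
= 0.9 / 12.8 * 100
= 7.0%

7.0%


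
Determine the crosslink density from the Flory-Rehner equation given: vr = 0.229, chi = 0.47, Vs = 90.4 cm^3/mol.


ln(1 - vr) = ln(1 - 0.229) = -0.2601
Numerator = -((-0.2601) + 0.229 + 0.47 * 0.229^2) = 0.0064
Denominator = 90.4 * (0.229^(1/3) - 0.229/2) = 44.9562
nu = 0.0064 / 44.9562 = 1.4280e-04 mol/cm^3

1.4280e-04 mol/cm^3


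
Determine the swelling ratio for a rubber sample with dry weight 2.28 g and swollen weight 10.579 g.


Q = W_swollen / W_dry
Q = 10.579 / 2.28
Q = 4.64

Q = 4.64


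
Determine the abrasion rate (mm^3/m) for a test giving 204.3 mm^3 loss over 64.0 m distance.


Rate = volume_loss / distance
= 204.3 / 64.0
= 3.192 mm^3/m

3.192 mm^3/m


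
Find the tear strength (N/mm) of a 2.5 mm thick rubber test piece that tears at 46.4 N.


Tear strength = force / thickness
= 46.4 / 2.5
= 18.56 N/mm

18.56 N/mm


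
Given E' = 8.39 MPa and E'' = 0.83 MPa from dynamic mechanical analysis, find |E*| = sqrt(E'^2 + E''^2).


|E*| = sqrt(E'^2 + E''^2)
= sqrt(8.39^2 + 0.83^2)
= sqrt(70.3921 + 0.6889)
= 8.431 MPa

8.431 MPa


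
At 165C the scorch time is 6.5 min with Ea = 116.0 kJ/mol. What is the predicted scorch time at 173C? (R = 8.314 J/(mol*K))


Convert temperatures: T1 = 165 + 273.15 = 438.15 K, T2 = 173 + 273.15 = 446.15 K
ts2_new = 6.5 * exp(116000 / 8.314 * (1/446.15 - 1/438.15))
1/T2 - 1/T1 = -4.0925e-05
ts2_new = 3.67 min

3.67 min


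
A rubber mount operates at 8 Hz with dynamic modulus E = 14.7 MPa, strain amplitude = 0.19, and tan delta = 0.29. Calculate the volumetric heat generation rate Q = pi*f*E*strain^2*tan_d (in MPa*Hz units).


Q = pi * f * E * strain^2 * tan_d
= pi * 8 * 14.7 * 0.19^2 * 0.29
= pi * 8 * 14.7 * 0.0361 * 0.29
= 3.8678

Q = 3.8678
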